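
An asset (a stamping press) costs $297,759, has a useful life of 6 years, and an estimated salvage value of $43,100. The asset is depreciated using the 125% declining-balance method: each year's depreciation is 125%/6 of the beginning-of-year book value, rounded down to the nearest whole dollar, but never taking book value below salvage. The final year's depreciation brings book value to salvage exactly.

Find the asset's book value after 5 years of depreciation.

Depreciable base = $297,759 − $43,100 = $254,659.
Year 1: ⌊$297,759 × 125%/6⌋ = $62,033. Book value $235,726.
Year 2: ⌊$235,726 × 125%/6⌋ = $49,109. Book value $186,617.
Year 3: ⌊$186,617 × 125%/6⌋ = $38,878. Book value $147,739.
Year 4: ⌊$147,739 × 125%/6⌋ = $30,778. Book value $116,961.
Year 5: ⌊$116,961 × 125%/6⌋ = $24,366. Book value $92,595.

$92,595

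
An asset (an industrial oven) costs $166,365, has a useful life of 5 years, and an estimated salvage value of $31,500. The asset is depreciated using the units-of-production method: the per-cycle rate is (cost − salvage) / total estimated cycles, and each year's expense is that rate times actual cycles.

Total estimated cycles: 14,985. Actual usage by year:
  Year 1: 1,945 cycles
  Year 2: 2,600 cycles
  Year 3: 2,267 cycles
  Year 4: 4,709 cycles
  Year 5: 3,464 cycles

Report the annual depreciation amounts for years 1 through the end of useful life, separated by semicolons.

Depreciable base = $166,365 − $31,500 = $134,865.
Rate = $134,865 / 14,985 cycles = $9 per cycle.
Year 1: 1,945 × $9 = $17,505. Book value $148,860.
Year 2: 2,600 × $9 = $23,400. Book value $125,460.
Year 3: 2,267 × $9 = $20,403. Book value $105,057.
Year 4: 4,709 × $9 = $42,381. Book value $62,676.
Year 5: 3,464 × $9 = $31,176. Book value $31,500.

$17,505; $23,400; $20,403; $42,381; $31,176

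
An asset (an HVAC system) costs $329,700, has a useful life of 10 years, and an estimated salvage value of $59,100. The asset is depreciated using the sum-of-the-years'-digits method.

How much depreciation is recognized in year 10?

$4,920

Depreciable base = $329,700 − $59,100 = $270,600.
Sum of the years' digits = 10+9+8+7+6+5+4+3+2+1 = 55.
Year 1: $270,600 × 10/55 = $49,200. Book value $280,500.
Year 2: $270,600 × 9/55 = $44,280. Book value $236,220.
Year 3: $270,600 × 8/55 = $39,360. Book value $196,860.
Year 4: $270,600 × 7/55 = $34,440. Book value $162,420.
Year 5: $270,600 × 6/55 = $29,520. Book value $132,900.
Year 6: $270,600 × 5/55 = $24,600. Book value $108,300.
Year 7: $270,600 × 4/55 = $19,680. Book value $88,620.
Year 8: $270,600 × 3/55 = $14,760. Book value $73,860.
Year 9: $270,600 × 2/55 = $9,840. Book value $64,020.
Year 10: $270,600 × 1/55 = $4,920. Book value $59,100.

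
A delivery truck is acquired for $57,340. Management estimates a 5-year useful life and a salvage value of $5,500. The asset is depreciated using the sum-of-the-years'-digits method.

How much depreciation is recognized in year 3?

$10,368

Depreciable base = $57,340 − $5,500 = $51,840.
Sum of the years' digits = 5+4+3+2+1 = 15.
Year 1: $51,840 × 5/15 = $17,280. Book value $40,060.
Year 2: $51,840 × 4/15 = $13,824. Book value $26,236.
Year 3: $51,840 × 3/15 = $10,368. Book value $15,868.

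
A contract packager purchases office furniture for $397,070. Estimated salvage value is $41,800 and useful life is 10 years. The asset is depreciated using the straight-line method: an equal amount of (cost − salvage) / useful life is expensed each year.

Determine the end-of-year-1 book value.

Depreciable base = $397,070 − $41,800 = $355,270.
Annual expense = $355,270 / 10 = $35,527.
End of year 1: book value $361,543.

$361,543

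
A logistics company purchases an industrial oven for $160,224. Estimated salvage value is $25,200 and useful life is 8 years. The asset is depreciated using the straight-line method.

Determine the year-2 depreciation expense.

Depreciable base = $160,224 − $25,200 = $135,024.
Annual expense = $135,024 / 8 = $16,878.

$16,878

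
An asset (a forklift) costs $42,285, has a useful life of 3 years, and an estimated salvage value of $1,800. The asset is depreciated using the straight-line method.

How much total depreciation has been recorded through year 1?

Depreciable base = $42,285 − $1,800 = $40,485.
Annual expense = $40,485 / 3 = $13,495.
End of year 1: book value $28,790.
Accumulated through year 1 = $42,285 − $28,790 = $13,495.

$13,495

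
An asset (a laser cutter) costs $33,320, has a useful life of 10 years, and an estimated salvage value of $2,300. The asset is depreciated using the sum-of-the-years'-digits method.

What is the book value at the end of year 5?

$10,760

Depreciable base = $33,320 − $2,300 = $31,020.
Sum of the years' digits = 10+9+8+7+6+5+4+3+2+1 = 55.
Year 1: $31,020 × 10/55 = $5,640. Book value $27,680.
Year 2: $31,020 × 9/55 = $5,076. Book value $22,604.
Year 3: $31,020 × 8/55 = $4,512. Book value $18,092.
Year 4: $31,020 × 7/55 = $3,948. Book value $14,144.
Year 5: $31,020 × 6/55 = $3,384. Book value $10,760.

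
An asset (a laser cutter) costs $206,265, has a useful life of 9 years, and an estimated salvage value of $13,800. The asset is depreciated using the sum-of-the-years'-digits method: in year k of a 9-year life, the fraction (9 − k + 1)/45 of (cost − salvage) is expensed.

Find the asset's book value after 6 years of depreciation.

Depreciable base = $206,265 − $13,800 = $192,465.
Sum of the years' digits = 9+8+7+6+5+4+3+2+1 = 45.
Year 1: $192,465 × 9/45 = $38,493. Book value $167,772.
Year 2: $192,465 × 8/45 = $34,216. Book value $133,556.
Year 3: $192,465 × 7/45 = $29,939. Book value $103,617.
Year 4: $192,465 × 6/45 = $25,662. Book value $77,955.
Year 5: $192,465 × 5/45 = $21,385. Book value $56,570.
Year 6: $192,465 × 4/45 = $17,108. Book value $39,462.

$39,462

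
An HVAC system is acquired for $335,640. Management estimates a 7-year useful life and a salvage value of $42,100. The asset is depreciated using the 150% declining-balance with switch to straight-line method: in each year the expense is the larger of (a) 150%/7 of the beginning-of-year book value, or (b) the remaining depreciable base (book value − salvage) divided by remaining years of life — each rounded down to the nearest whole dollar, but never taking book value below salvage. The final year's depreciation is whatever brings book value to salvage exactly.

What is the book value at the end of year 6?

$70,707

Depreciable base = $335,640 − $42,100 = $293,540.
Year 1: DB = ⌊$335,640 × 150%/7⌋ = $71,922; SL = ⌊$293,540/7⌋ = $41,934 → take DB $71,922. Book value $263,718.
Year 2: DB = ⌊$263,718 × 150%/7⌋ = $56,511; SL = ⌊$221,618/6⌋ = $36,936 → take DB $56,511. Book value $207,207.
Year 3: DB = ⌊$207,207 × 150%/7⌋ = $44,401; SL = ⌊$165,107/5⌋ = $33,021 → take DB $44,401. Book value $162,806.
Year 4: DB = ⌊$162,806 × 150%/7⌋ = $34,887; SL = ⌊$120,706/4⌋ = $30,176 → take DB $34,887. Book value $127,919.
Year 5: DB = ⌊$127,919 × 150%/7⌋ = $27,411; SL = ⌊$85,819/3⌋ = $28,606 → take SL $28,606. Book value $99,313.
Year 6: DB = ⌊$99,313 × 150%/7⌋ = $21,281; SL = ⌊$57,213/2⌋ = $28,606 → take SL $28,606. Book value $70,707.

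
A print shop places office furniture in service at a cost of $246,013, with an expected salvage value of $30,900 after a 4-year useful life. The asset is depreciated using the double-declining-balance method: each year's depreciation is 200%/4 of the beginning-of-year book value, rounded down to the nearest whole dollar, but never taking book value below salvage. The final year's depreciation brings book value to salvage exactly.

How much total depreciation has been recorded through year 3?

$215,113

Depreciable base = $246,013 − $30,900 = $215,113.
Year 1: ⌊$246,013 × 200%/4⌋ = $123,006. Book value $123,007.
Year 2: ⌊$123,007 × 200%/4⌋ = $61,503. Book value $61,504.
Year 3: ⌊$61,504 × 200%/4⌋ = $30,752, capped at $30,604. Book value $30,900.
Accumulated through year 3 = $246,013 − $30,900 = $215,113.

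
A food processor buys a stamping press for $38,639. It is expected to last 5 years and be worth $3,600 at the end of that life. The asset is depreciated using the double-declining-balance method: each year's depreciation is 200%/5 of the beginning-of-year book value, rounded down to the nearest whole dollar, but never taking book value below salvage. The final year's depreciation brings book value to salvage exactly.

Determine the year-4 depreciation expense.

Depreciable base = $38,639 − $3,600 = $35,039.
Year 1: ⌊$38,639 × 200%/5⌋ = $15,455. Book value $23,184.
Year 2: ⌊$23,184 × 200%/5⌋ = $9,273. Book value $13,911.
Year 3: ⌊$13,911 × 200%/5⌋ = $5,564. Book value $8,347.
Year 4: ⌊$8,347 × 200%/5⌋ = $3,338. Book value $5,009.

$3,338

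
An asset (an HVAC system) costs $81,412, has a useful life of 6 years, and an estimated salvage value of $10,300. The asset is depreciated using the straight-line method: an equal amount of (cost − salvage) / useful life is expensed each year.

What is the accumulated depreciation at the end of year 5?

Depreciable base = $81,412 − $10,300 = $71,112.
Annual expense = $71,112 / 6 = $11,852.
End of year 1: book value $69,560.
End of year 2: book value $57,708.
End of year 3: book value $45,856.
End of year 4: book value $34,004.
End of year 5: book value $22,152.
Accumulated through year 5 = $81,412 − $22,152 = $59,260.

$59,260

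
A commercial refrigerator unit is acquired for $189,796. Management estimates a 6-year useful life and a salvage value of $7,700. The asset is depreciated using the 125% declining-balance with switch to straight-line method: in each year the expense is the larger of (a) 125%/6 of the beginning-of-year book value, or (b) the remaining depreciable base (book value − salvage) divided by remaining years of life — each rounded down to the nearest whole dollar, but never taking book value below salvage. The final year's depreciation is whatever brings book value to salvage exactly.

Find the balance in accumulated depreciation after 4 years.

$126,469

Depreciable base = $189,796 − $7,700 = $182,096.
Year 1: DB = ⌊$189,796 × 125%/6⌋ = $39,540; SL = ⌊$182,096/6⌋ = $30,349 → take DB $39,540. Book value $150,256.
Year 2: DB = ⌊$150,256 × 125%/6⌋ = $31,303; SL = ⌊$142,556/5⌋ = $28,511 → take DB $31,303. Book value $118,953.
Year 3: DB = ⌊$118,953 × 125%/6⌋ = $24,781; SL = ⌊$111,253/4⌋ = $27,813 → take SL $27,813. Book value $91,140.
Year 4: DB = ⌊$91,140 × 125%/6⌋ = $18,987; SL = ⌊$83,440/3⌋ = $27,813 → take SL $27,813. Book value $63,327.
Accumulated through year 4 = $189,796 − $63,327 = $126,469.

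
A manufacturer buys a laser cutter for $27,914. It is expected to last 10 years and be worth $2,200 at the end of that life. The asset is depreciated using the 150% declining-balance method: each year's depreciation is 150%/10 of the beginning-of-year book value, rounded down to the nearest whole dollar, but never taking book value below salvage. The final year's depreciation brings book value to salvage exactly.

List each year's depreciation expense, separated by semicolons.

Depreciable base = $27,914 − $2,200 = $25,714.
Year 1: ⌊$27,914 × 150%/10⌋ = $4,187. Book value $23,727.
Year 2: ⌊$23,727 × 150%/10⌋ = $3,559. Book value $20,168.
Year 3: ⌊$20,168 × 150%/10⌋ = $3,025. Book value $17,143.
Year 4: ⌊$17,143 × 150%/10⌋ = $2,571. Book value $14,572.
Year 5: ⌊$14,572 × 150%/10⌋ = $2,185. Book value $12,387.
Year 6: ⌊$12,387 × 150%/10⌋ = $1,858. Book value $10,529.
Year 7: ⌊$10,529 × 150%/10⌋ = $1,579. Book value $8,950.
Year 8: ⌊$8,950 × 150%/10⌋ = $1,342. Book value $7,608.
Year 9: ⌊$7,608 × 150%/10⌋ = $1,141. Book value $6,467.
Year 10 (final): $6,467 − $2,200 = $4,267. Book value $2,200.

$4,187; $3,559; $3,025; $2,571; $2,185; $1,858; $1,579; $1,342; $1,141; $4,267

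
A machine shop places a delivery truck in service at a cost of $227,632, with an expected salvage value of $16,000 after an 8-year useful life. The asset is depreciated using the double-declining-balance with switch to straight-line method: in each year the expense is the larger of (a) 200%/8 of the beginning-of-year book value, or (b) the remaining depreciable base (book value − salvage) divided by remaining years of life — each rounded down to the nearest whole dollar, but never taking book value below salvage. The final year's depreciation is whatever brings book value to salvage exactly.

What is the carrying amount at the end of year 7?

Depreciable base = $227,632 − $16,000 = $211,632.
Year 1: DB = ⌊$227,632 × 200%/8⌋ = $56,908; SL = ⌊$211,632/8⌋ = $26,454 → take DB $56,908. Book value $170,724.
Year 2: DB = ⌊$170,724 × 200%/8⌋ = $42,681; SL = ⌊$154,724/7⌋ = $22,103 → take DB $42,681. Book value $128,043.
Year 3: DB = ⌊$128,043 × 200%/8⌋ = $32,010; SL = ⌊$112,043/6⌋ = $18,673 → take DB $32,010. Book value $96,033.
Year 4: DB = ⌊$96,033 × 200%/8⌋ = $24,008; SL = ⌊$80,033/5⌋ = $16,006 → take DB $24,008. Book value $72,025.
Year 5: DB = ⌊$72,025 × 200%/8⌋ = $18,006; SL = ⌊$56,025/4⌋ = $14,006 → take DB $18,006. Book value $54,019.
Year 6: DB = ⌊$54,019 × 200%/8⌋ = $13,504; SL = ⌊$38,019/3⌋ = $12,673 → take DB $13,504. Book value $40,515.
Year 7: DB = ⌊$40,515 × 200%/8⌋ = $10,128; SL = ⌊$24,515/2⌋ = $12,257 → take SL $12,257. Book value $28,258.

$28,258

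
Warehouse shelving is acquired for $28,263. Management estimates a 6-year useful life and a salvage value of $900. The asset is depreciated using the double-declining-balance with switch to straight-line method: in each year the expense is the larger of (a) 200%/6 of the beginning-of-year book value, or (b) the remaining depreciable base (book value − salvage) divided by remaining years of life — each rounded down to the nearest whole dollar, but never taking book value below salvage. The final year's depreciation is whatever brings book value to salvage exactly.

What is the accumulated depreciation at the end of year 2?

$15,701

Depreciable base = $28,263 − $900 = $27,363.
Year 1: DB = ⌊$28,263 × 200%/6⌋ = $9,421; SL = ⌊$27,363/6⌋ = $4,560 → take DB $9,421. Book value $18,842.
Year 2: DB = ⌊$18,842 × 200%/6⌋ = $6,280; SL = ⌊$17,942/5⌋ = $3,588 → take DB $6,280. Book value $12,562.
Accumulated through year 2 = $28,263 − $12,562 = $15,701.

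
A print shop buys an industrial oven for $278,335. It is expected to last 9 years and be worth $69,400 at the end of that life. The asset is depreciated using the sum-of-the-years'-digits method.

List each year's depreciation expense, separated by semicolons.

$41,787; $37,144; $32,501; $27,858; $23,215; $18,572; $13,929; $9,286; $4,643

Depreciable base = $278,335 − $69,400 = $208,935.
Sum of the years' digits = 9+8+7+6+5+4+3+2+1 = 45.
Year 1: $208,935 × 9/45 = $41,787. Book value $236,548.
Year 2: $208,935 × 8/45 = $37,144. Book value $199,404.
Year 3: $208,935 × 7/45 = $32,501. Book value $166,903.
Year 4: $208,935 × 6/45 = $27,858. Book value $139,045.
Year 5: $208,935 × 5/45 = $23,215. Book value $115,830.
Year 6: $208,935 × 4/45 = $18,572. Book value $97,258.
Year 7: $208,935 × 3/45 = $13,929. Book value $83,329.
Year 8: $208,935 × 2/45 = $9,286. Book value $74,043.
Year 9: $208,935 × 1/45 = $4,643. Book value $69,400.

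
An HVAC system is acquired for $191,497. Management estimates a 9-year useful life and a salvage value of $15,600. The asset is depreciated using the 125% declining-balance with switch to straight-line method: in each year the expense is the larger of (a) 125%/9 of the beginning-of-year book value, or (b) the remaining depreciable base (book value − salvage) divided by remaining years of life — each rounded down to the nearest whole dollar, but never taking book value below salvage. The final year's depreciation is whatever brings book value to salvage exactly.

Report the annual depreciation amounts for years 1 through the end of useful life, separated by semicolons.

$26,596; $22,902; $19,722; $17,779; $17,779; $17,779; $17,780; $17,780; $17,780

Depreciable base = $191,497 − $15,600 = $175,897.
Year 1: DB = ⌊$191,497 × 125%/9⌋ = $26,596; SL = ⌊$175,897/9⌋ = $19,544 → take DB $26,596. Book value $164,901.
Year 2: DB = ⌊$164,901 × 125%/9⌋ = $22,902; SL = ⌊$149,301/8⌋ = $18,662 → take DB $22,902. Book value $141,999.
Year 3: DB = ⌊$141,999 × 125%/9⌋ = $19,722; SL = ⌊$126,399/7⌋ = $18,057 → take DB $19,722. Book value $122,277.
Year 4: DB = ⌊$122,277 × 125%/9⌋ = $16,982; SL = ⌊$106,677/6⌋ = $17,779 → take SL $17,779. Book value $104,498.
Year 5: DB = ⌊$104,498 × 125%/9⌋ = $14,513; SL = ⌊$88,898/5⌋ = $17,779 → take SL $17,779. Book value $86,719.
Year 6: DB = ⌊$86,719 × 125%/9⌋ = $12,044; SL = ⌊$71,119/4⌋ = $17,779 → take SL $17,779. Book value $68,940.
Year 7: DB = ⌊$68,940 × 125%/9⌋ = $9,575; SL = ⌊$53,340/3⌋ = $17,780 → take SL $17,780. Book value $51,160.
Year 8: DB = ⌊$51,160 × 125%/9⌋ = $7,105; SL = ⌊$35,560/2⌋ = $17,780 → take SL $17,780. Book value $33,380.
Year 9 (final): $33,380 − $15,600 = $17,780. Book value $15,600.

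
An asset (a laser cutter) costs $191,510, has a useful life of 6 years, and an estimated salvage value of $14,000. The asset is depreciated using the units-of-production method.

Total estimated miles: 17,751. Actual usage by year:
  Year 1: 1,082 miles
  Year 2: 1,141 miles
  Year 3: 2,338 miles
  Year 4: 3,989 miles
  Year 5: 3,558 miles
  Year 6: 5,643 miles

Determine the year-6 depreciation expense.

$56,430

Depreciable base = $191,510 − $14,000 = $177,510.
Rate = $177,510 / 17,751 miles = $10 per mile.
Year 1: 1,082 × $10 = $10,820. Book value $180,690.
Year 2: 1,141 × $10 = $11,410. Book value $169,280.
Year 3: 2,338 × $10 = $23,380. Book value $145,900.
Year 4: 3,989 × $10 = $39,890. Book value $106,010.
Year 5: 3,558 × $10 = $35,580. Book value $70,430.
Year 6: 5,643 × $10 = $56,430. Book value $14,000.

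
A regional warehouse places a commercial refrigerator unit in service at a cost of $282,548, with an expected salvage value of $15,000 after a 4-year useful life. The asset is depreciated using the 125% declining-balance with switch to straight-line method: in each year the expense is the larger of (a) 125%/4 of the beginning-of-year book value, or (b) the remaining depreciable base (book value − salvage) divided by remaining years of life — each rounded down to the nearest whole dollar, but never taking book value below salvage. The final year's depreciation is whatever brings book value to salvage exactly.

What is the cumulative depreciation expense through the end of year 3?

Depreciable base = $282,548 − $15,000 = $267,548.
Year 1: DB = ⌊$282,548 × 125%/4⌋ = $88,296; SL = ⌊$267,548/4⌋ = $66,887 → take DB $88,296. Book value $194,252.
Year 2: DB = ⌊$194,252 × 125%/4⌋ = $60,703; SL = ⌊$179,252/3⌋ = $59,750 → take DB $60,703. Book value $133,549.
Year 3: DB = ⌊$133,549 × 125%/4⌋ = $41,734; SL = ⌊$118,549/2⌋ = $59,274 → take SL $59,274. Book value $74,275.
Accumulated through year 3 = $282,548 − $74,275 = $208,273.

$208,273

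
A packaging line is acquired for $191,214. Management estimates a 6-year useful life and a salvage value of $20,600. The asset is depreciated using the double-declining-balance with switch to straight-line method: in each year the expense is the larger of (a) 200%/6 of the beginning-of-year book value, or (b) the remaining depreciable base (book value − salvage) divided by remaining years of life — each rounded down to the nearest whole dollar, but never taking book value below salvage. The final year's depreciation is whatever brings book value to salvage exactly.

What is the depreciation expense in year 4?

$18,885

Depreciable base = $191,214 − $20,600 = $170,614.
Year 1: DB = ⌊$191,214 × 200%/6⌋ = $63,738; SL = ⌊$170,614/6⌋ = $28,435 → take DB $63,738. Book value $127,476.
Year 2: DB = ⌊$127,476 × 200%/6⌋ = $42,492; SL = ⌊$106,876/5⌋ = $21,375 → take DB $42,492. Book value $84,984.
Year 3: DB = ⌊$84,984 × 200%/6⌋ = $28,328; SL = ⌊$64,384/4⌋ = $16,096 → take DB $28,328. Book value $56,656.
Year 4: DB = ⌊$56,656 × 200%/6⌋ = $18,885; SL = ⌊$36,056/3⌋ = $12,018 → take DB $18,885. Book value $37,771.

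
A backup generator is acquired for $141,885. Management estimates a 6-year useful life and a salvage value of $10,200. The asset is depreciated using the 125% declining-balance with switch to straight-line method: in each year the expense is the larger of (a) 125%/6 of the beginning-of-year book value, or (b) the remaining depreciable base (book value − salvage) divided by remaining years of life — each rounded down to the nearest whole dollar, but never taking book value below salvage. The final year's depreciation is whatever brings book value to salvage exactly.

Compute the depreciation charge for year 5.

Depreciable base = $141,885 − $10,200 = $131,685.
Year 1: DB = ⌊$141,885 × 125%/6⌋ = $29,559; SL = ⌊$131,685/6⌋ = $21,947 → take DB $29,559. Book value $112,326.
Year 2: DB = ⌊$112,326 × 125%/6⌋ = $23,401; SL = ⌊$102,126/5⌋ = $20,425 → take DB $23,401. Book value $88,925.
Year 3: DB = ⌊$88,925 × 125%/6⌋ = $18,526; SL = ⌊$78,725/4⌋ = $19,681 → take SL $19,681. Book value $69,244.
Year 4: DB = ⌊$69,244 × 125%/6⌋ = $14,425; SL = ⌊$59,044/3⌋ = $19,681 → take SL $19,681. Book value $49,563.
Year 5: DB = ⌊$49,563 × 125%/6⌋ = $10,325; SL = ⌊$39,363/2⌋ = $19,681 → take SL $19,681. Book value $29,882.

$19,681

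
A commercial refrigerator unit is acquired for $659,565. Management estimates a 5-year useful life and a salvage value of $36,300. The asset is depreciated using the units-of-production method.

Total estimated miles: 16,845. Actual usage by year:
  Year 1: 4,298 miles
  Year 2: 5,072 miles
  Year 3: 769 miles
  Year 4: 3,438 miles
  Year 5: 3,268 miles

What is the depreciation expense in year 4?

Depreciable base = $659,565 − $36,300 = $623,265.
Rate = $623,265 / 16,845 miles = $37 per mile.
Year 1: 4,298 × $37 = $159,026. Book value $500,539.
Year 2: 5,072 × $37 = $187,664. Book value $312,875.
Year 3: 769 × $37 = $28,453. Book value $284,422.
Year 4: 3,438 × $37 = $127,206. Book value $157,216.

$127,206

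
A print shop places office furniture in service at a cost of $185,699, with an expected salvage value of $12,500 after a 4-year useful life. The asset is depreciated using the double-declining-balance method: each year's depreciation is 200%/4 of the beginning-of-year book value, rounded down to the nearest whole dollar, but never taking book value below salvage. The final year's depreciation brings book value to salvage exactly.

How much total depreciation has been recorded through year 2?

Depreciable base = $185,699 − $12,500 = $173,199.
Year 1: ⌊$185,699 × 200%/4⌋ = $92,849. Book value $92,850.
Year 2: ⌊$92,850 × 200%/4⌋ = $46,425. Book value $46,425.
Accumulated through year 2 = $185,699 − $46,425 = $139,274.

$139,274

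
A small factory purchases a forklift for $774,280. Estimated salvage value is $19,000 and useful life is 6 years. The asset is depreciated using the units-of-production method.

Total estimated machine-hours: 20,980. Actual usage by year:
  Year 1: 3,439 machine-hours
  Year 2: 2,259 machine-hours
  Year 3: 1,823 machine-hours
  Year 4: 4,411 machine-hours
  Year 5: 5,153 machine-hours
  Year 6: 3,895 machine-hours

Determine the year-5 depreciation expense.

$185,508

Depreciable base = $774,280 − $19,000 = $755,280.
Rate = $755,280 / 20,980 machine-hours = $36 per machine-hour.
Year 1: 3,439 × $36 = $123,804. Book value $650,476.
Year 2: 2,259 × $36 = $81,324. Book value $569,152.
Year 3: 1,823 × $36 = $65,628. Book value $503,524.
Year 4: 4,411 × $36 = $158,796. Book value $344,728.
Year 5: 5,153 × $36 = $185,508. Book value $159,220.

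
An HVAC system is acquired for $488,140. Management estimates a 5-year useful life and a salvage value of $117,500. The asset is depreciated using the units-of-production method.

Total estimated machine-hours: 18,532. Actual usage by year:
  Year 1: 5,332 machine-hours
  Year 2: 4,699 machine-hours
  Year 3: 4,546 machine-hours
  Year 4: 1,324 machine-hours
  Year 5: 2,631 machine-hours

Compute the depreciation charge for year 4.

$26,480

Depreciable base = $488,140 − $117,500 = $370,640.
Rate = $370,640 / 18,532 machine-hours = $20 per machine-hour.
Year 1: 5,332 × $20 = $106,640. Book value $381,500.
Year 2: 4,699 × $20 = $93,980. Book value $287,520.
Year 3: 4,546 × $20 = $90,920. Book value $196,600.
Year 4: 1,324 × $20 = $26,480. Book value $170,120.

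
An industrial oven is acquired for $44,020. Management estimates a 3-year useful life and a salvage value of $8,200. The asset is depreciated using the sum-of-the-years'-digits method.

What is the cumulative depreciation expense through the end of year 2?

Depreciable base = $44,020 − $8,200 = $35,820.
Sum of the years' digits = 3+2+1 = 6.
Year 1: $35,820 × 3/6 = $17,910. Book value $26,110.
Year 2: $35,820 × 2/6 = $11,940. Book value $14,170.
Accumulated through year 2 = $44,020 − $14,170 = $29,850.

$29,850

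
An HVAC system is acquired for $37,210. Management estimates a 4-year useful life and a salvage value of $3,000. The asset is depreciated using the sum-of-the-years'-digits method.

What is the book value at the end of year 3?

Depreciable base = $37,210 − $3,000 = $34,210.
Sum of the years' digits = 4+3+2+1 = 10.
Year 1: $34,210 × 4/10 = $13,684. Book value $23,526.
Year 2: $34,210 × 3/10 = $10,263. Book value $13,263.
Year 3: $34,210 × 2/10 = $6,842. Book value $6,421.

$6,421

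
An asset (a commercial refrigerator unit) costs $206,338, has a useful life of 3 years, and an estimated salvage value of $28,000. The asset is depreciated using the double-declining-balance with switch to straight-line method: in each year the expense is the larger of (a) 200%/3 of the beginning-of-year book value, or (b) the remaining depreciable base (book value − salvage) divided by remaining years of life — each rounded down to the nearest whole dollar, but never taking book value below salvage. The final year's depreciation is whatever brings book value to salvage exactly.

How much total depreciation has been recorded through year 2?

$178,338

Depreciable base = $206,338 − $28,000 = $178,338.
Year 1: DB = ⌊$206,338 × 200%/3⌋ = $137,558; SL = ⌊$178,338/3⌋ = $59,446 → take DB $137,558. Book value $68,780.
Year 2: DB = ⌊$68,780 × 200%/3⌋ = $45,853; SL = ⌊$40,780/2⌋ = $20,390 → take DB $45,853, capped at $40,780. Book value $28,000.
Accumulated through year 2 = $206,338 − $28,000 = $178,338.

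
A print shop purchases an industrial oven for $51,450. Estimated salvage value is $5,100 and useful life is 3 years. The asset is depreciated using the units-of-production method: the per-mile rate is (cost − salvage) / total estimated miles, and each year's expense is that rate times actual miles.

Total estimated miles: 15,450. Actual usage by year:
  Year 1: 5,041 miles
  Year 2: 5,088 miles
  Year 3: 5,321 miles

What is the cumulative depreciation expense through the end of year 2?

$30,387

Depreciable base = $51,450 − $5,100 = $46,350.
Rate = $46,350 / 15,450 miles = $3 per mile.
Year 1: 5,041 × $3 = $15,123. Book value $36,327.
Year 2: 5,088 × $3 = $15,264. Book value $21,063.
Accumulated through year 2 = $51,450 − $21,063 = $30,387.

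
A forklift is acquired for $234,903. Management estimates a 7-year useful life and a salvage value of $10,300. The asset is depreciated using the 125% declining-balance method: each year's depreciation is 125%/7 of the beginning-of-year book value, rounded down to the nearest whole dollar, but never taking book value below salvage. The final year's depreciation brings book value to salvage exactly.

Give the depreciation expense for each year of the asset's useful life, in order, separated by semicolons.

$41,946; $34,456; $28,303; $23,249; $19,098; $15,687; $61,864

Depreciable base = $234,903 − $10,300 = $224,603.
Year 1: ⌊$234,903 × 125%/7⌋ = $41,946. Book value $192,957.
Year 2: ⌊$192,957 × 125%/7⌋ = $34,456. Book value $158,501.
Year 3: ⌊$158,501 × 125%/7⌋ = $28,303. Book value $130,198.
Year 4: ⌊$130,198 × 125%/7⌋ = $23,249. Book value $106,949.
Year 5: ⌊$106,949 × 125%/7⌋ = $19,098. Book value $87,851.
Year 6: ⌊$87,851 × 125%/7⌋ = $15,687. Book value $72,164.
Year 7 (final): $72,164 − $10,300 = $61,864. Book value $10,300.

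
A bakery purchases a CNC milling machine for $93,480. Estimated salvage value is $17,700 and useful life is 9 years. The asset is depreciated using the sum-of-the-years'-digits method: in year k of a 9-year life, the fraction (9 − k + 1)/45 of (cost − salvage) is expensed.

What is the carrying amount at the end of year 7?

$22,752

Depreciable base = $93,480 − $17,700 = $75,780.
Sum of the years' digits = 9+8+7+6+5+4+3+2+1 = 45.
Year 1: $75,780 × 9/45 = $15,156. Book value $78,324.
Year 2: $75,780 × 8/45 = $13,472. Book value $64,852.
Year 3: $75,780 × 7/45 = $11,788. Book value $53,064.
Year 4: $75,780 × 6/45 = $10,104. Book value $42,960.
Year 5: $75,780 × 5/45 = $8,420. Book value $34,540.
Year 6: $75,780 × 4/45 = $6,736. Book value $27,804.
Year 7: $75,780 × 3/45 = $5,052. Book value $22,752.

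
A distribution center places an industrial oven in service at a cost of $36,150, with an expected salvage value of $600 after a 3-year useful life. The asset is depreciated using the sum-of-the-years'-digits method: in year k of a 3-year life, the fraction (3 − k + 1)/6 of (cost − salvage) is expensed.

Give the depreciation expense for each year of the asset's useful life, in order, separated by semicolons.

Depreciable base = $36,150 − $600 = $35,550.
Sum of the years' digits = 3+2+1 = 6.
Year 1: $35,550 × 3/6 = $17,775. Book value $18,375.
Year 2: $35,550 × 2/6 = $11,850. Book value $6,525.
Year 3: $35,550 × 1/6 = $5,925. Book value $600.

$17,775; $11,850; $5,925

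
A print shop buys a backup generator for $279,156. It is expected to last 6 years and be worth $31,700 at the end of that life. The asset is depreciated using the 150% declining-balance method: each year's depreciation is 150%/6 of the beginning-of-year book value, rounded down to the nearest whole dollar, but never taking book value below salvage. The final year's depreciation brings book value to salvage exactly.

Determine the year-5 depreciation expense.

Depreciable base = $279,156 − $31,700 = $247,456.
Year 1: ⌊$279,156 × 150%/6⌋ = $69,789. Book value $209,367.
Year 2: ⌊$209,367 × 150%/6⌋ = $52,341. Book value $157,026.
Year 3: ⌊$157,026 × 150%/6⌋ = $39,256. Book value $117,770.
Year 4: ⌊$117,770 × 150%/6⌋ = $29,442. Book value $88,328.
Year 5: ⌊$88,328 × 150%/6⌋ = $22,082. Book value $66,246.

$22,082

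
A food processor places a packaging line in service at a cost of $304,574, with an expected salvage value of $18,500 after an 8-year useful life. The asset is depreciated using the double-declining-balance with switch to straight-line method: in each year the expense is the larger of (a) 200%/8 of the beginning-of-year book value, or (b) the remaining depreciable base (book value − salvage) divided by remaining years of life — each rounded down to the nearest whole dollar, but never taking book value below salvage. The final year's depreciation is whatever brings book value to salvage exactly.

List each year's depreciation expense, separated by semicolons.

Depreciable base = $304,574 − $18,500 = $286,074.
Year 1: DB = ⌊$304,574 × 200%/8⌋ = $76,143; SL = ⌊$286,074/8⌋ = $35,759 → take DB $76,143. Book value $228,431.
Year 2: DB = ⌊$228,431 × 200%/8⌋ = $57,107; SL = ⌊$209,931/7⌋ = $29,990 → take DB $57,107. Book value $171,324.
Year 3: DB = ⌊$171,324 × 200%/8⌋ = $42,831; SL = ⌊$152,824/6⌋ = $25,470 → take DB $42,831. Book value $128,493.
Year 4: DB = ⌊$128,493 × 200%/8⌋ = $32,123; SL = ⌊$109,993/5⌋ = $21,998 → take DB $32,123. Book value $96,370.
Year 5: DB = ⌊$96,370 × 200%/8⌋ = $24,092; SL = ⌊$77,870/4⌋ = $19,467 → take DB $24,092. Book value $72,278.
Year 6: DB = ⌊$72,278 × 200%/8⌋ = $18,069; SL = ⌊$53,778/3⌋ = $17,926 → take DB $18,069. Book value $54,209.
Year 7: DB = ⌊$54,209 × 200%/8⌋ = $13,552; SL = ⌊$35,709/2⌋ = $17,854 → take SL $17,854. Book value $36,355.
Year 8 (final): $36,355 − $18,500 = $17,855. Book value $18,500.

$76,143; $57,107; $42,831; $32,123; $24,092; $18,069; $17,854; $17,855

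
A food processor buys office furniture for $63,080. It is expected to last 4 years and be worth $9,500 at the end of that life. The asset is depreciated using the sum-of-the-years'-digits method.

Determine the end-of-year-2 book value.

Depreciable base = $63,080 − $9,500 = $53,580.
Sum of the years' digits = 4+3+2+1 = 10.
Year 1: $53,580 × 4/10 = $21,432. Book value $41,648.
Year 2: $53,580 × 3/10 = $16,074. Book value $25,574.

$25,574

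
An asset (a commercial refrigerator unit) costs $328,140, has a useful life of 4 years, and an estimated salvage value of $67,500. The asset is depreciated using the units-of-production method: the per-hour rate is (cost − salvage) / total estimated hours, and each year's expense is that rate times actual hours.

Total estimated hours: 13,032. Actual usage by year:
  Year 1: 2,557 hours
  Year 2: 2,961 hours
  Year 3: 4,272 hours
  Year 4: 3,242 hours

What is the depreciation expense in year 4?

Depreciable base = $328,140 − $67,500 = $260,640.
Rate = $260,640 / 13,032 hours = $20 per hour.
Year 1: 2,557 × $20 = $51,140. Book value $277,000.
Year 2: 2,961 × $20 = $59,220. Book value $217,780.
Year 3: 4,272 × $20 = $85,440. Book value $132,340.
Year 4: 3,242 × $20 = $64,840. Book value $67,500.

$64,840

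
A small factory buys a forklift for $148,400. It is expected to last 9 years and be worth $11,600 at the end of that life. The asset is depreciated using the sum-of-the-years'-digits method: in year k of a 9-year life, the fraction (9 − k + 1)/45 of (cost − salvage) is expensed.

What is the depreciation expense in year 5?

Depreciable base = $148,400 − $11,600 = $136,800.
Sum of the years' digits = 9+8+7+6+5+4+3+2+1 = 45.
Year 1: $136,800 × 9/45 = $27,360. Book value $121,040.
Year 2: $136,800 × 8/45 = $24,320. Book value $96,720.
Year 3: $136,800 × 7/45 = $21,280. Book value $75,440.
Year 4: $136,800 × 6/45 = $18,240. Book value $57,200.
Year 5: $136,800 × 5/45 = $15,200. Book value $42,000.

$15,200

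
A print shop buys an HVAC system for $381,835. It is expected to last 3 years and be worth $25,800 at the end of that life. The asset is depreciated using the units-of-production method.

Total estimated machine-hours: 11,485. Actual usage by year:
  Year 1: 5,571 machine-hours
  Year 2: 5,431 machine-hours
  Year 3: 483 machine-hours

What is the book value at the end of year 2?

Depreciable base = $381,835 − $25,800 = $356,035.
Rate = $356,035 / 11,485 machine-hours = $31 per machine-hour.
Year 1: 5,571 × $31 = $172,701. Book value $209,134.
Year 2: 5,431 × $31 = $168,361. Book value $40,773.

$40,773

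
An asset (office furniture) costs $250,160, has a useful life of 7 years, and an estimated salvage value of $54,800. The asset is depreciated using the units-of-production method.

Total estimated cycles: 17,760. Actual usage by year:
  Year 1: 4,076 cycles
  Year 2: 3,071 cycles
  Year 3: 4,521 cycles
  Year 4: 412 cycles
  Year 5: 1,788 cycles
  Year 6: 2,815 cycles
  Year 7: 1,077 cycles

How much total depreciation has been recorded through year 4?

Depreciable base = $250,160 − $54,800 = $195,360.
Rate = $195,360 / 17,760 cycles = $11 per cycle.
Year 1: 4,076 × $11 = $44,836. Book value $205,324.
Year 2: 3,071 × $11 = $33,781. Book value $171,543.
Year 3: 4,521 × $11 = $49,731. Book value $121,812.
Year 4: 412 × $11 = $4,532. Book value $117,280.
Accumulated through year 4 = $250,160 − $117,280 = $132,880.

$132,880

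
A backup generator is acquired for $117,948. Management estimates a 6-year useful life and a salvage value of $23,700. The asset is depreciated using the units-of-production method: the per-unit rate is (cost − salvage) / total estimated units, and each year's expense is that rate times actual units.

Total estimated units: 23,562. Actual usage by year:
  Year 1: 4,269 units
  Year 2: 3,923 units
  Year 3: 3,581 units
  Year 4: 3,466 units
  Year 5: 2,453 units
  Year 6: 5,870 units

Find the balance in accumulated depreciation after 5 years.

Depreciable base = $117,948 − $23,700 = $94,248.
Rate = $94,248 / 23,562 units = $4 per unit.
Year 1: 4,269 × $4 = $17,076. Book value $100,872.
Year 2: 3,923 × $4 = $15,692. Book value $85,180.
Year 3: 3,581 × $4 = $14,324. Book value $70,856.
Year 4: 3,466 × $4 = $13,864. Book value $56,992.
Year 5: 2,453 × $4 = $9,812. Book value $47,180.
Accumulated through year 5 = $117,948 − $47,180 = $70,768.

$70,768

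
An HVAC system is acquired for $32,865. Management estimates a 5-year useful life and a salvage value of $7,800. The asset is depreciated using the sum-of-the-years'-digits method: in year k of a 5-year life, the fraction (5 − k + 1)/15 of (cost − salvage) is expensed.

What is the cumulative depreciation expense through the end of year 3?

$20,052

Depreciable base = $32,865 − $7,800 = $25,065.
Sum of the years' digits = 5+4+3+2+1 = 15.
Year 1: $25,065 × 5/15 = $8,355. Book value $24,510.
Year 2: $25,065 × 4/15 = $6,684. Book value $17,826.
Year 3: $25,065 × 3/15 = $5,013. Book value $12,813.
Accumulated through year 3 = $32,865 − $12,813 = $20,052.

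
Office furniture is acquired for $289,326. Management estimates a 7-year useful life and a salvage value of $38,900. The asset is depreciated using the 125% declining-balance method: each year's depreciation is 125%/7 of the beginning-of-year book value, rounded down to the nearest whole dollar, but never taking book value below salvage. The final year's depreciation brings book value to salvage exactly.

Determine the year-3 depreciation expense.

Depreciable base = $289,326 − $38,900 = $250,426.
Year 1: ⌊$289,326 × 125%/7⌋ = $51,665. Book value $237,661.
Year 2: ⌊$237,661 × 125%/7⌋ = $42,439. Book value $195,222.
Year 3: ⌊$195,222 × 125%/7⌋ = $34,861. Book value $160,361.

$34,861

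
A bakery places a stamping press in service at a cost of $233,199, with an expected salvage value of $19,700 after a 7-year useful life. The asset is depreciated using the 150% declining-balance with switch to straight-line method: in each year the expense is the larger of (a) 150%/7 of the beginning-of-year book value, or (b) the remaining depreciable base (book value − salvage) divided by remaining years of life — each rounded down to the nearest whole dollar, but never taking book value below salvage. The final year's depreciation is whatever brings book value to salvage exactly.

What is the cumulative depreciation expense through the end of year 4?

Depreciable base = $233,199 − $19,700 = $213,499.
Year 1: DB = ⌊$233,199 × 150%/7⌋ = $49,971; SL = ⌊$213,499/7⌋ = $30,499 → take DB $49,971. Book value $183,228.
Year 2: DB = ⌊$183,228 × 150%/7⌋ = $39,263; SL = ⌊$163,528/6⌋ = $27,254 → take DB $39,263. Book value $143,965.
Year 3: DB = ⌊$143,965 × 150%/7⌋ = $30,849; SL = ⌊$124,265/5⌋ = $24,853 → take DB $30,849. Book value $113,116.
Year 4: DB = ⌊$113,116 × 150%/7⌋ = $24,239; SL = ⌊$93,416/4⌋ = $23,354 → take DB $24,239. Book value $88,877.
Accumulated through year 4 = $233,199 − $88,877 = $144,322.

$144,322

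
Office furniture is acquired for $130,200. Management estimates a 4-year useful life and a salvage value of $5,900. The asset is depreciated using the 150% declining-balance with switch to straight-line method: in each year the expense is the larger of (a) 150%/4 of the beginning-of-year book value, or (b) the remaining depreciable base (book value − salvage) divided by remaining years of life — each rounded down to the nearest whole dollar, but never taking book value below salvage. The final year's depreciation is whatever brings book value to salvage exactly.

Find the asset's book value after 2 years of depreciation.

Depreciable base = $130,200 − $5,900 = $124,300.
Year 1: DB = ⌊$130,200 × 150%/4⌋ = $48,825; SL = ⌊$124,300/4⌋ = $31,075 → take DB $48,825. Book value $81,375.
Year 2: DB = ⌊$81,375 × 150%/4⌋ = $30,515; SL = ⌊$75,475/3⌋ = $25,158 → take DB $30,515. Book value $50,860.

$50,860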